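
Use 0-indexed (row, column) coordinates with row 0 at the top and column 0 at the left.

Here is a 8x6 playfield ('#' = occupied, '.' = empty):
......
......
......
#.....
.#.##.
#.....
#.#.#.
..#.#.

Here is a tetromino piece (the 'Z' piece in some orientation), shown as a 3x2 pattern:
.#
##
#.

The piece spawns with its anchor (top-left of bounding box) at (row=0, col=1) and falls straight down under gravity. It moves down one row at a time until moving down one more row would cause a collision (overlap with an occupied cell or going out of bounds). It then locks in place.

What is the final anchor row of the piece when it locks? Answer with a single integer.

Spawn at (row=0, col=1). Try each row:
  row 0: fits
  row 1: fits
  row 2: blocked -> lock at row 1

Answer: 1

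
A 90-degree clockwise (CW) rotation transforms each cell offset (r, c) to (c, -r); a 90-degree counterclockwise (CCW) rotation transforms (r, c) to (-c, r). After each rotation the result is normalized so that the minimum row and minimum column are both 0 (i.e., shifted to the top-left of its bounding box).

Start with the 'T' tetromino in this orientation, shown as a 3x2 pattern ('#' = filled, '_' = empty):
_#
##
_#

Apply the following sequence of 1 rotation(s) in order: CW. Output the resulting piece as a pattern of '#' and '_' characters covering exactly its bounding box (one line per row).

Answer: _#_
###

Derivation:
Start:
_#
##
_#
After rotation 1 (CW):
_#_
###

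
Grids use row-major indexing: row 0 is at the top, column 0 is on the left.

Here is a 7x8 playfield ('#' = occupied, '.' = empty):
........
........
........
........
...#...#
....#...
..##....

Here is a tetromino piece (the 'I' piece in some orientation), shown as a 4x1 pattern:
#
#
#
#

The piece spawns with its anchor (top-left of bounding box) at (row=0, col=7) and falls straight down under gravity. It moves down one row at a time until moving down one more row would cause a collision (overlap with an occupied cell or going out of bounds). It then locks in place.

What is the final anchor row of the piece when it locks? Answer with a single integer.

Answer: 0

Derivation:
Spawn at (row=0, col=7). Try each row:
  row 0: fits
  row 1: blocked -> lock at row 0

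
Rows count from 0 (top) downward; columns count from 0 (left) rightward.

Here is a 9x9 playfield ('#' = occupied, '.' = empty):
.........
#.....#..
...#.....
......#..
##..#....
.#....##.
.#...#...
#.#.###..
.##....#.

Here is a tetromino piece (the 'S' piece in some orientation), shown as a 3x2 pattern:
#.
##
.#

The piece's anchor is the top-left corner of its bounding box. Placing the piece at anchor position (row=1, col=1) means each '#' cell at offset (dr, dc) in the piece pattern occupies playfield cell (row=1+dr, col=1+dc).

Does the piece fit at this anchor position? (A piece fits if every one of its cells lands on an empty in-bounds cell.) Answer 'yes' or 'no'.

Answer: yes

Derivation:
Check each piece cell at anchor (1, 1):
  offset (0,0) -> (1,1): empty -> OK
  offset (1,0) -> (2,1): empty -> OK
  offset (1,1) -> (2,2): empty -> OK
  offset (2,1) -> (3,2): empty -> OK
All cells valid: yes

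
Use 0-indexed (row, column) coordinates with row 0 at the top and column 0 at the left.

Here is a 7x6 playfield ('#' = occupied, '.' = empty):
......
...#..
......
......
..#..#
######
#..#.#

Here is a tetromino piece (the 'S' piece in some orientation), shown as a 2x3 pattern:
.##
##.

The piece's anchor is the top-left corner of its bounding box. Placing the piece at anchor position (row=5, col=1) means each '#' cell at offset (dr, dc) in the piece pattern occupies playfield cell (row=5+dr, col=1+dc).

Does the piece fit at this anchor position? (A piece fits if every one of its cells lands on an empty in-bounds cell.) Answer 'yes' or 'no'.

Answer: no

Derivation:
Check each piece cell at anchor (5, 1):
  offset (0,1) -> (5,2): occupied ('#') -> FAIL
  offset (0,2) -> (5,3): occupied ('#') -> FAIL
  offset (1,0) -> (6,1): empty -> OK
  offset (1,1) -> (6,2): empty -> OK
All cells valid: no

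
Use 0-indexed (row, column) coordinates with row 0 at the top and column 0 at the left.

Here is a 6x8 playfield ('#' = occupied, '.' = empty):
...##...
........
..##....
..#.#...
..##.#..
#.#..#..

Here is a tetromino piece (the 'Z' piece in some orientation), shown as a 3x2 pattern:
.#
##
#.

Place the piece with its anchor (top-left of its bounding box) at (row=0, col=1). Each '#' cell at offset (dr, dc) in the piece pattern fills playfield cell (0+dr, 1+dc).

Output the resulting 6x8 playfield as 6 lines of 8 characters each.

Answer: ..###...
.##.....
.###....
..#.#...
..##.#..
#.#..#..

Derivation:
Fill (0+0,1+1) = (0,2)
Fill (0+1,1+0) = (1,1)
Fill (0+1,1+1) = (1,2)
Fill (0+2,1+0) = (2,1)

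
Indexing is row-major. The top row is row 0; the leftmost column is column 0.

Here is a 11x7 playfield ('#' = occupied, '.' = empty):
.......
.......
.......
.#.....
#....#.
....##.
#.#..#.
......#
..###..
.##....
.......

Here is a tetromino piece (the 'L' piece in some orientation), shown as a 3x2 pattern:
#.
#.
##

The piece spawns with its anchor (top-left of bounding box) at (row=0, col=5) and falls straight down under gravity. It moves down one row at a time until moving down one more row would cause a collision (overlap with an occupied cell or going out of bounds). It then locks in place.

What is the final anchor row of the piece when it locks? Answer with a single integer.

Answer: 1

Derivation:
Spawn at (row=0, col=5). Try each row:
  row 0: fits
  row 1: fits
  row 2: blocked -> lock at row 1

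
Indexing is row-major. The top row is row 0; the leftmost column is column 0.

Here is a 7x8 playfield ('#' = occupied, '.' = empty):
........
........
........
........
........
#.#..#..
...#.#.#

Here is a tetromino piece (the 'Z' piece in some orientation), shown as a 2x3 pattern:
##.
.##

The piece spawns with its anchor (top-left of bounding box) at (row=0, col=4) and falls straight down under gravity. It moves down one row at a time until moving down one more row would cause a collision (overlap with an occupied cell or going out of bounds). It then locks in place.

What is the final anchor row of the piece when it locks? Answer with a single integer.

Spawn at (row=0, col=4). Try each row:
  row 0: fits
  row 1: fits
  row 2: fits
  row 3: fits
  row 4: blocked -> lock at row 3

Answer: 3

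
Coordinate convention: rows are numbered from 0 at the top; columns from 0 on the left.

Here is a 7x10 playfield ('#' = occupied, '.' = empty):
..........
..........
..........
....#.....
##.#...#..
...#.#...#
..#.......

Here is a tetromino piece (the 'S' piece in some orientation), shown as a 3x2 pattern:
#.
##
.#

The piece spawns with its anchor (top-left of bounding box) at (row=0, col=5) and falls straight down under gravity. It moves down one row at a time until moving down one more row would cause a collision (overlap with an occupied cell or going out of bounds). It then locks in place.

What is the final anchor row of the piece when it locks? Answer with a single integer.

Answer: 3

Derivation:
Spawn at (row=0, col=5). Try each row:
  row 0: fits
  row 1: fits
  row 2: fits
  row 3: fits
  row 4: blocked -> lock at row 3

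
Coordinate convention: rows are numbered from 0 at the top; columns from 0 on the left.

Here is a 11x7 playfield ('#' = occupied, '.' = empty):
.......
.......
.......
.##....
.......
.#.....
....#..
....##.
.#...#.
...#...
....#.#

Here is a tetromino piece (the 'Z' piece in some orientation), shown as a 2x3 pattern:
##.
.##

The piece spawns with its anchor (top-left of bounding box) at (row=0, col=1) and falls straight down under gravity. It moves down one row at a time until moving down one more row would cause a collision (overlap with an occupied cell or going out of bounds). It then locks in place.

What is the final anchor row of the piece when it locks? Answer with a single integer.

Spawn at (row=0, col=1). Try each row:
  row 0: fits
  row 1: fits
  row 2: blocked -> lock at row 1

Answer: 1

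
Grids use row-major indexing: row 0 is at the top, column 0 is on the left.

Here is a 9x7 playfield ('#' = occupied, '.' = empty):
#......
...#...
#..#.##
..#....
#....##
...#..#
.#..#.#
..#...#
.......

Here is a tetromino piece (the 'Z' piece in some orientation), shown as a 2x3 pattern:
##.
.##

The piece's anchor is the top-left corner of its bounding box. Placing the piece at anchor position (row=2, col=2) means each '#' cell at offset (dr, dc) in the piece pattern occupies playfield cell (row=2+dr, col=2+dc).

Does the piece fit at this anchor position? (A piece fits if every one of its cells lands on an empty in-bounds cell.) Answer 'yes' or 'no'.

Check each piece cell at anchor (2, 2):
  offset (0,0) -> (2,2): empty -> OK
  offset (0,1) -> (2,3): occupied ('#') -> FAIL
  offset (1,1) -> (3,3): empty -> OK
  offset (1,2) -> (3,4): empty -> OK
All cells valid: no

Answer: no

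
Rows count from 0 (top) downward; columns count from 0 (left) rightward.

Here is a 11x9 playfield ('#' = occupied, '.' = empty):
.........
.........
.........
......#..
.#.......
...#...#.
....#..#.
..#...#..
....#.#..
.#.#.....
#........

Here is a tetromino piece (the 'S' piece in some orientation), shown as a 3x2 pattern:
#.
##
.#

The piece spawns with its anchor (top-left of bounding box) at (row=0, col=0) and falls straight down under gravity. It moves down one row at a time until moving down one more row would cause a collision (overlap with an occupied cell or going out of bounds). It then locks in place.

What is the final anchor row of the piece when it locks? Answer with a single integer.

Answer: 1

Derivation:
Spawn at (row=0, col=0). Try each row:
  row 0: fits
  row 1: fits
  row 2: blocked -> lock at row 1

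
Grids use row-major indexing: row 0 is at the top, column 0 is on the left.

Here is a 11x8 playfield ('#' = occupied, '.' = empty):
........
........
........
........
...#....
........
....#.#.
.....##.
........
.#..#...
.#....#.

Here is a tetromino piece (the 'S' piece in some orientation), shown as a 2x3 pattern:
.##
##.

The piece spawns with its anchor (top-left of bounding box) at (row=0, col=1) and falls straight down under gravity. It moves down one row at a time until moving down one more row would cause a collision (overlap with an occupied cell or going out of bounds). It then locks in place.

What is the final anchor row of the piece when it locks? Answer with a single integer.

Answer: 3

Derivation:
Spawn at (row=0, col=1). Try each row:
  row 0: fits
  row 1: fits
  row 2: fits
  row 3: fits
  row 4: blocked -> lock at row 3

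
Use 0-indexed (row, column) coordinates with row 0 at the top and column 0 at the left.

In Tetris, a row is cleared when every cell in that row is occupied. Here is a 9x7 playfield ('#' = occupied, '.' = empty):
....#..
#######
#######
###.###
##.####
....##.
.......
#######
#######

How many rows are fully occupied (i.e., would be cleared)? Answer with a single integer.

Answer: 4

Derivation:
Check each row:
  row 0: 6 empty cells -> not full
  row 1: 0 empty cells -> FULL (clear)
  row 2: 0 empty cells -> FULL (clear)
  row 3: 1 empty cell -> not full
  row 4: 1 empty cell -> not full
  row 5: 5 empty cells -> not full
  row 6: 7 empty cells -> not full
  row 7: 0 empty cells -> FULL (clear)
  row 8: 0 empty cells -> FULL (clear)
Total rows cleared: 4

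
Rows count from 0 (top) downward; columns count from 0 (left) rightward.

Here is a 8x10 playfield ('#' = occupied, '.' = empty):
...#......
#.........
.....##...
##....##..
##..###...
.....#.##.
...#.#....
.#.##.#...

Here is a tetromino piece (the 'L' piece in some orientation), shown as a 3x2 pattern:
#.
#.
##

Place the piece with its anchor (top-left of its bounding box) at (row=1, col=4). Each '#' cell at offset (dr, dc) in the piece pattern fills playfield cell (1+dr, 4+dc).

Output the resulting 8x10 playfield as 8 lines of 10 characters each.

Fill (1+0,4+0) = (1,4)
Fill (1+1,4+0) = (2,4)
Fill (1+2,4+0) = (3,4)
Fill (1+2,4+1) = (3,5)

Answer: ...#......
#...#.....
....###...
##..####..
##..###...
.....#.##.
...#.#....
.#.##.#...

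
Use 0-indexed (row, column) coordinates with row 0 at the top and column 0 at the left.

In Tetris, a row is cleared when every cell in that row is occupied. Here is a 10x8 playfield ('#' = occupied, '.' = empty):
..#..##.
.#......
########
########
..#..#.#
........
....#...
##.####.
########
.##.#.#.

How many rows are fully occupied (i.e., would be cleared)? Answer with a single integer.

Answer: 3

Derivation:
Check each row:
  row 0: 5 empty cells -> not full
  row 1: 7 empty cells -> not full
  row 2: 0 empty cells -> FULL (clear)
  row 3: 0 empty cells -> FULL (clear)
  row 4: 5 empty cells -> not full
  row 5: 8 empty cells -> not full
  row 6: 7 empty cells -> not full
  row 7: 2 empty cells -> not full
  row 8: 0 empty cells -> FULL (clear)
  row 9: 4 empty cells -> not full
Total rows cleared: 3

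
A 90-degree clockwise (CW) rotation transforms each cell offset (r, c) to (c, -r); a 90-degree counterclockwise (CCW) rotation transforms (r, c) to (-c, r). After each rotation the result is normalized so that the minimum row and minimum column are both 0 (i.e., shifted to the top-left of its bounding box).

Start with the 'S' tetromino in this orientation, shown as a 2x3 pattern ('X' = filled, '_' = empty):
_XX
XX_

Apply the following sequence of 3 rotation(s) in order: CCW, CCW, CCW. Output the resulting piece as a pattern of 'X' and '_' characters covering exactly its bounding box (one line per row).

Answer: X_
XX
_X

Derivation:
Start:
_XX
XX_
After rotation 1 (CCW):
X_
XX
_X
After rotation 2 (CCW):
_XX
XX_
After rotation 3 (CCW):
X_
XX
_X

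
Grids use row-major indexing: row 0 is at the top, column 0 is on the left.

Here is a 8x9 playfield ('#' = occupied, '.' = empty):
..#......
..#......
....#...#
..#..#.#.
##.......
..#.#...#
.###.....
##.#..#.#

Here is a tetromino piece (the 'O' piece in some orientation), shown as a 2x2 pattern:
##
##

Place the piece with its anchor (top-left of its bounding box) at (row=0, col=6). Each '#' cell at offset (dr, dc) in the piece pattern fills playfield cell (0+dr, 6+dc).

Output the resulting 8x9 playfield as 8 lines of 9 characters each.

Fill (0+0,6+0) = (0,6)
Fill (0+0,6+1) = (0,7)
Fill (0+1,6+0) = (1,6)
Fill (0+1,6+1) = (1,7)

Answer: ..#...##.
..#...##.
....#...#
..#..#.#.
##.......
..#.#...#
.###.....
##.#..#.#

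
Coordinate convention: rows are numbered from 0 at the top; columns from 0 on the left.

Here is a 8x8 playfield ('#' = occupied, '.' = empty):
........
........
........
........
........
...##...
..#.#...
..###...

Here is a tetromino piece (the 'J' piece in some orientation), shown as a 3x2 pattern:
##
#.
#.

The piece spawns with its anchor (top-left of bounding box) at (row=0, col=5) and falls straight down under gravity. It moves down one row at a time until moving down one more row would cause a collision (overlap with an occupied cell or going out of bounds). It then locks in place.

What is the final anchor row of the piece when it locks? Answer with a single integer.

Answer: 5

Derivation:
Spawn at (row=0, col=5). Try each row:
  row 0: fits
  row 1: fits
  row 2: fits
  row 3: fits
  row 4: fits
  row 5: fits
  row 6: blocked -> lock at row 5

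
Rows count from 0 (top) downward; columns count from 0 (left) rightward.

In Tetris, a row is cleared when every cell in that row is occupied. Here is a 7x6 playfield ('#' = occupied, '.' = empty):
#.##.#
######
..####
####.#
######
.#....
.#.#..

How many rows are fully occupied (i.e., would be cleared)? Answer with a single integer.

Check each row:
  row 0: 2 empty cells -> not full
  row 1: 0 empty cells -> FULL (clear)
  row 2: 2 empty cells -> not full
  row 3: 1 empty cell -> not full
  row 4: 0 empty cells -> FULL (clear)
  row 5: 5 empty cells -> not full
  row 6: 4 empty cells -> not full
Total rows cleared: 2

Answer: 2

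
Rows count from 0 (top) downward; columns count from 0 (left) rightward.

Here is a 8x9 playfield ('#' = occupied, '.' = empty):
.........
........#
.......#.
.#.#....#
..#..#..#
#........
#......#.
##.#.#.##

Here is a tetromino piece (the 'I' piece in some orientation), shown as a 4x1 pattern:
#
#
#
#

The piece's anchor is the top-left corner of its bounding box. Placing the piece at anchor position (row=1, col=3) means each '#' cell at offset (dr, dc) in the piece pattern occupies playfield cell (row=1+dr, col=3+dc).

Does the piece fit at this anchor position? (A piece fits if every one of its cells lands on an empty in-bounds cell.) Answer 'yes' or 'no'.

Check each piece cell at anchor (1, 3):
  offset (0,0) -> (1,3): empty -> OK
  offset (1,0) -> (2,3): empty -> OK
  offset (2,0) -> (3,3): occupied ('#') -> FAIL
  offset (3,0) -> (4,3): empty -> OK
All cells valid: no

Answer: no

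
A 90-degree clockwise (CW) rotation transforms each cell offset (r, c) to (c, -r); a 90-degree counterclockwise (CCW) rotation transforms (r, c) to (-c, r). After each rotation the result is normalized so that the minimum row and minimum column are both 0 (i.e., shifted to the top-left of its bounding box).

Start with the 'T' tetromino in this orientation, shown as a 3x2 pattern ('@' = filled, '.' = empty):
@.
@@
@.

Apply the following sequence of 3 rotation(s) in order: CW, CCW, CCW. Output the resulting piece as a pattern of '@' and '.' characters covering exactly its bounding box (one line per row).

Answer: .@.
@@@

Derivation:
Start:
@.
@@
@.
After rotation 1 (CW):
@@@
.@.
After rotation 2 (CCW):
@.
@@
@.
After rotation 3 (CCW):
.@.
@@@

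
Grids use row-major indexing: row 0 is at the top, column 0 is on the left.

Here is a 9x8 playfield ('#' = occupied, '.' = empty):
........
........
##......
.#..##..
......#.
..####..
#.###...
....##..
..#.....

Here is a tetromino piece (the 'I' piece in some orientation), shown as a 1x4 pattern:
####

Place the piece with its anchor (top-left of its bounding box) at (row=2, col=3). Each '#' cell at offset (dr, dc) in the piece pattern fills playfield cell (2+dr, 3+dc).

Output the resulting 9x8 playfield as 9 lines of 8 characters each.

Answer: ........
........
##.####.
.#..##..
......#.
..####..
#.###...
....##..
..#.....

Derivation:
Fill (2+0,3+0) = (2,3)
Fill (2+0,3+1) = (2,4)
Fill (2+0,3+2) = (2,5)
Fill (2+0,3+3) = (2,6)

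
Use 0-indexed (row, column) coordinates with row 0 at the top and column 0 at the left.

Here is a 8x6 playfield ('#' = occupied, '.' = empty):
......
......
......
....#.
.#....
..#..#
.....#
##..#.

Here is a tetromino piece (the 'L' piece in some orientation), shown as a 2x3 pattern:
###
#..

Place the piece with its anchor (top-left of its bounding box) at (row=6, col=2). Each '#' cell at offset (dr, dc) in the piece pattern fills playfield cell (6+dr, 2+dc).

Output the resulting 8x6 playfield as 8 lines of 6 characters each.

Fill (6+0,2+0) = (6,2)
Fill (6+0,2+1) = (6,3)
Fill (6+0,2+2) = (6,4)
Fill (6+1,2+0) = (7,2)

Answer: ......
......
......
....#.
.#....
..#..#
..####
###.#.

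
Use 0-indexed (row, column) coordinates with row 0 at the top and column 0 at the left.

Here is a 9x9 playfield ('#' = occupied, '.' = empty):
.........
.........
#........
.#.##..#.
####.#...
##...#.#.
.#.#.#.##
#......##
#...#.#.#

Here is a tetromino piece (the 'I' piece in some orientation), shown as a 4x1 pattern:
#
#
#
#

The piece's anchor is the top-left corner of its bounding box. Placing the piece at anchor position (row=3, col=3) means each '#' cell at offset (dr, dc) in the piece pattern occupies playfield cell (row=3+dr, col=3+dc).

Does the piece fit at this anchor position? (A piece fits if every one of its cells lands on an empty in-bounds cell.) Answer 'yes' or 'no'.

Answer: no

Derivation:
Check each piece cell at anchor (3, 3):
  offset (0,0) -> (3,3): occupied ('#') -> FAIL
  offset (1,0) -> (4,3): occupied ('#') -> FAIL
  offset (2,0) -> (5,3): empty -> OK
  offset (3,0) -> (6,3): occupied ('#') -> FAIL
All cells valid: no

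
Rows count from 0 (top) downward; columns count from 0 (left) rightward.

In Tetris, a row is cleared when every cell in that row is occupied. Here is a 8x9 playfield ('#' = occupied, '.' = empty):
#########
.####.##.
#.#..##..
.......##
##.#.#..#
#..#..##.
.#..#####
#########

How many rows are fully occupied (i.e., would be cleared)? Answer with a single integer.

Answer: 2

Derivation:
Check each row:
  row 0: 0 empty cells -> FULL (clear)
  row 1: 3 empty cells -> not full
  row 2: 5 empty cells -> not full
  row 3: 7 empty cells -> not full
  row 4: 4 empty cells -> not full
  row 5: 5 empty cells -> not full
  row 6: 3 empty cells -> not full
  row 7: 0 empty cells -> FULL (clear)
Total rows cleared: 2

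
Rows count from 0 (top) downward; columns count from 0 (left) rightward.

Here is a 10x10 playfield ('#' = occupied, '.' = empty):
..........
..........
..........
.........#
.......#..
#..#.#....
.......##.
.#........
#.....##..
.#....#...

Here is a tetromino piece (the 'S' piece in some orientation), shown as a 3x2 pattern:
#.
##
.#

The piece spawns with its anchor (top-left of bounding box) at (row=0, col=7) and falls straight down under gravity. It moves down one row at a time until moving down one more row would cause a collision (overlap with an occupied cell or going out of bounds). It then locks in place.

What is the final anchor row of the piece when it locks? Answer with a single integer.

Answer: 2

Derivation:
Spawn at (row=0, col=7). Try each row:
  row 0: fits
  row 1: fits
  row 2: fits
  row 3: blocked -> lock at row 2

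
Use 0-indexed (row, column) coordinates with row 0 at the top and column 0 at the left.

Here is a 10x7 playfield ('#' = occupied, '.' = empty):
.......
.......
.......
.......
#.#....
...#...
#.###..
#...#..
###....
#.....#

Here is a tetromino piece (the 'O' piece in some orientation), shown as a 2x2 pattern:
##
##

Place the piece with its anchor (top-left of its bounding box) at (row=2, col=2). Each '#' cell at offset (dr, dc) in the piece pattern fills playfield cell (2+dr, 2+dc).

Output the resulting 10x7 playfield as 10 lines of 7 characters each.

Fill (2+0,2+0) = (2,2)
Fill (2+0,2+1) = (2,3)
Fill (2+1,2+0) = (3,2)
Fill (2+1,2+1) = (3,3)

Answer: .......
.......
..##...
..##...
#.#....
...#...
#.###..
#...#..
###....
#.....#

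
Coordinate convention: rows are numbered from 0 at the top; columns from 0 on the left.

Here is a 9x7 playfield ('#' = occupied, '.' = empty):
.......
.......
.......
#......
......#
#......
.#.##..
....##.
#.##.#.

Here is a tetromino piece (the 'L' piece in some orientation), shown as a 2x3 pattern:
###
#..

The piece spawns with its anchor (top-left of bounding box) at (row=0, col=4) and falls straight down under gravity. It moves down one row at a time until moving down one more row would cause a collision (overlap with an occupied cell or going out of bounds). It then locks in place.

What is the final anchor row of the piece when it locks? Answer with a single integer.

Answer: 3

Derivation:
Spawn at (row=0, col=4). Try each row:
  row 0: fits
  row 1: fits
  row 2: fits
  row 3: fits
  row 4: blocked -> lock at row 3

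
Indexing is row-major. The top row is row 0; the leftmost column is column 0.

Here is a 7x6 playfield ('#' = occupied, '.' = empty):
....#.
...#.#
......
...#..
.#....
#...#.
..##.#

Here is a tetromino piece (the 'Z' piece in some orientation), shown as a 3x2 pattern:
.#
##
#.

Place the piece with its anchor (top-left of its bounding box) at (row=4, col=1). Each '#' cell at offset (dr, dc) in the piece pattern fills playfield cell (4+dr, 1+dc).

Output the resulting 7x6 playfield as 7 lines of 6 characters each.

Answer: ....#.
...#.#
......
...#..
.##...
###.#.
.###.#

Derivation:
Fill (4+0,1+1) = (4,2)
Fill (4+1,1+0) = (5,1)
Fill (4+1,1+1) = (5,2)
Fill (4+2,1+0) = (6,1)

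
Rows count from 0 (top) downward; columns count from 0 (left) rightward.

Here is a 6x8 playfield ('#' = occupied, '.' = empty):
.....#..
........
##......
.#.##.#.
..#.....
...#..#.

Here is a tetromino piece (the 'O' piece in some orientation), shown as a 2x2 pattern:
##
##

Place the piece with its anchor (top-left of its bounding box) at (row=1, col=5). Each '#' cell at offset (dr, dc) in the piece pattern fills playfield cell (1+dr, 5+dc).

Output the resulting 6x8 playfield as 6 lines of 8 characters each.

Answer: .....#..
.....##.
##...##.
.#.##.#.
..#.....
...#..#.

Derivation:
Fill (1+0,5+0) = (1,5)
Fill (1+0,5+1) = (1,6)
Fill (1+1,5+0) = (2,5)
Fill (1+1,5+1) = (2,6)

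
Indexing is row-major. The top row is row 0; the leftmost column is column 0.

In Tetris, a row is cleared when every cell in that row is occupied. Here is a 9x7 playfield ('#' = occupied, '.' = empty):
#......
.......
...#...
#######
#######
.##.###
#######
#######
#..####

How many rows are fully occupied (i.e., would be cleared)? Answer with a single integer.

Check each row:
  row 0: 6 empty cells -> not full
  row 1: 7 empty cells -> not full
  row 2: 6 empty cells -> not full
  row 3: 0 empty cells -> FULL (clear)
  row 4: 0 empty cells -> FULL (clear)
  row 5: 2 empty cells -> not full
  row 6: 0 empty cells -> FULL (clear)
  row 7: 0 empty cells -> FULL (clear)
  row 8: 2 empty cells -> not full
Total rows cleared: 4

Answer: 4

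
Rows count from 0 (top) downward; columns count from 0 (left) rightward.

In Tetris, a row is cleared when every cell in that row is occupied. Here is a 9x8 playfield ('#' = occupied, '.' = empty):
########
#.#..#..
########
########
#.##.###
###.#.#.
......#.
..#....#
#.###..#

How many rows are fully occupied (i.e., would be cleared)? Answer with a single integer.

Check each row:
  row 0: 0 empty cells -> FULL (clear)
  row 1: 5 empty cells -> not full
  row 2: 0 empty cells -> FULL (clear)
  row 3: 0 empty cells -> FULL (clear)
  row 4: 2 empty cells -> not full
  row 5: 3 empty cells -> not full
  row 6: 7 empty cells -> not full
  row 7: 6 empty cells -> not full
  row 8: 3 empty cells -> not full
Total rows cleared: 3

Answer: 3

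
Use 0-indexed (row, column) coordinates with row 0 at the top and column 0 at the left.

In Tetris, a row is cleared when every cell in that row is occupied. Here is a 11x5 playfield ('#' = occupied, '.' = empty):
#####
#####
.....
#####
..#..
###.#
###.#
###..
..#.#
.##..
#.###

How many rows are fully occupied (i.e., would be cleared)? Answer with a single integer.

Answer: 3

Derivation:
Check each row:
  row 0: 0 empty cells -> FULL (clear)
  row 1: 0 empty cells -> FULL (clear)
  row 2: 5 empty cells -> not full
  row 3: 0 empty cells -> FULL (clear)
  row 4: 4 empty cells -> not full
  row 5: 1 empty cell -> not full
  row 6: 1 empty cell -> not full
  row 7: 2 empty cells -> not full
  row 8: 3 empty cells -> not full
  row 9: 3 empty cells -> not full
  row 10: 1 empty cell -> not full
Total rows cleared: 3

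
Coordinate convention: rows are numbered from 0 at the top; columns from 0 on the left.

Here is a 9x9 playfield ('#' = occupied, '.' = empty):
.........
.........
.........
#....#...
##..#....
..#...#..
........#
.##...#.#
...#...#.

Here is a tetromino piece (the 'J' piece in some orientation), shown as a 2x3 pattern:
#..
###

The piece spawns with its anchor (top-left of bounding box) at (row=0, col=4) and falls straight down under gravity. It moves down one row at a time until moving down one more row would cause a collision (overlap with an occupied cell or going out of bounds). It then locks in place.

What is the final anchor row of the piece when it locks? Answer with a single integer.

Spawn at (row=0, col=4). Try each row:
  row 0: fits
  row 1: fits
  row 2: blocked -> lock at row 1

Answer: 1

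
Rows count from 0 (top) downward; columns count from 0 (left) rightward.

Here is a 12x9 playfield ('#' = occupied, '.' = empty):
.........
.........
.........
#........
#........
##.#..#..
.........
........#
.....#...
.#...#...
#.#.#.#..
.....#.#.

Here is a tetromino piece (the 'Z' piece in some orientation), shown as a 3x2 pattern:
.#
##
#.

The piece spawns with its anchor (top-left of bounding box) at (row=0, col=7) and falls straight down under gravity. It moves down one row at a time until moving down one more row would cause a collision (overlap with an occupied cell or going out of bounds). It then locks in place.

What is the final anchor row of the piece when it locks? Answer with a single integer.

Answer: 5

Derivation:
Spawn at (row=0, col=7). Try each row:
  row 0: fits
  row 1: fits
  row 2: fits
  row 3: fits
  row 4: fits
  row 5: fits
  row 6: blocked -> lock at row 5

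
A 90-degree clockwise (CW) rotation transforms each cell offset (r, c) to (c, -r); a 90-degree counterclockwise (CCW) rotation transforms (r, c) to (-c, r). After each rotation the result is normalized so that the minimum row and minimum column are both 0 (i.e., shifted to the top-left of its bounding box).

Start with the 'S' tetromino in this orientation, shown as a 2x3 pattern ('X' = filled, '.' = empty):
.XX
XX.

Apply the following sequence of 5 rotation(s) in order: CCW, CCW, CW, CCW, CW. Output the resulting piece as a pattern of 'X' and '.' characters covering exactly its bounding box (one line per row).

Answer: X.
XX
.X

Derivation:
Start:
.XX
XX.
After rotation 1 (CCW):
X.
XX
.X
After rotation 2 (CCW):
.XX
XX.
After rotation 3 (CW):
X.
XX
.X
After rotation 4 (CCW):
.XX
XX.
After rotation 5 (CW):
X.
XX
.X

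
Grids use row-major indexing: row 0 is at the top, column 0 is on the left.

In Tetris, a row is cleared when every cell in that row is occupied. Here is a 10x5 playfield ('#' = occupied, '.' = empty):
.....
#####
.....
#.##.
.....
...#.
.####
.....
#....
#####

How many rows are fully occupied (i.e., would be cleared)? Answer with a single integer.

Answer: 2

Derivation:
Check each row:
  row 0: 5 empty cells -> not full
  row 1: 0 empty cells -> FULL (clear)
  row 2: 5 empty cells -> not full
  row 3: 2 empty cells -> not full
  row 4: 5 empty cells -> not full
  row 5: 4 empty cells -> not full
  row 6: 1 empty cell -> not full
  row 7: 5 empty cells -> not full
  row 8: 4 empty cells -> not full
  row 9: 0 empty cells -> FULL (clear)
Total rows cleared: 2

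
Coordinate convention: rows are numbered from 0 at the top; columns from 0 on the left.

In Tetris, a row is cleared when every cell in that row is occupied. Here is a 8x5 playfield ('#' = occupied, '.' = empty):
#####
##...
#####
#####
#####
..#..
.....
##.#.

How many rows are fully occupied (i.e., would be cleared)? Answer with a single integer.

Check each row:
  row 0: 0 empty cells -> FULL (clear)
  row 1: 3 empty cells -> not full
  row 2: 0 empty cells -> FULL (clear)
  row 3: 0 empty cells -> FULL (clear)
  row 4: 0 empty cells -> FULL (clear)
  row 5: 4 empty cells -> not full
  row 6: 5 empty cells -> not full
  row 7: 2 empty cells -> not full
Total rows cleared: 4

Answer: 4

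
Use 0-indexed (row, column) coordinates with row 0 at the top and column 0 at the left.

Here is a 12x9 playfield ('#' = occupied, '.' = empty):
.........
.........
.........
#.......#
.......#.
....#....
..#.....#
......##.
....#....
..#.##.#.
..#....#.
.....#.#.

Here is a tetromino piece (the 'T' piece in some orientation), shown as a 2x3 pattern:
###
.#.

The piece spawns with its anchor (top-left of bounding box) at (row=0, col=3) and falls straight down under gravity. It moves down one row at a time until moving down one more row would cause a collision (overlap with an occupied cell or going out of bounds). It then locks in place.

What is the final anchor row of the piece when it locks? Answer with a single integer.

Answer: 3

Derivation:
Spawn at (row=0, col=3). Try each row:
  row 0: fits
  row 1: fits
  row 2: fits
  row 3: fits
  row 4: blocked -> lock at row 3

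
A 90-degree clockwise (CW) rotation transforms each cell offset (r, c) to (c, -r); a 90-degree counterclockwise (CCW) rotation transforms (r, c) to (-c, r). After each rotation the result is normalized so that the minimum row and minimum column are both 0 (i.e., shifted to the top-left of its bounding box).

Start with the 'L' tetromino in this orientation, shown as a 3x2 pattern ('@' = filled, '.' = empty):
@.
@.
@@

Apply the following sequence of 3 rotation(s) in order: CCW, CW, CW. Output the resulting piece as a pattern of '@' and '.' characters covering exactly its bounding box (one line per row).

Answer: @@@
@..

Derivation:
Start:
@.
@.
@@
After rotation 1 (CCW):
..@
@@@
After rotation 2 (CW):
@.
@.
@@
After rotation 3 (CW):
@@@
@..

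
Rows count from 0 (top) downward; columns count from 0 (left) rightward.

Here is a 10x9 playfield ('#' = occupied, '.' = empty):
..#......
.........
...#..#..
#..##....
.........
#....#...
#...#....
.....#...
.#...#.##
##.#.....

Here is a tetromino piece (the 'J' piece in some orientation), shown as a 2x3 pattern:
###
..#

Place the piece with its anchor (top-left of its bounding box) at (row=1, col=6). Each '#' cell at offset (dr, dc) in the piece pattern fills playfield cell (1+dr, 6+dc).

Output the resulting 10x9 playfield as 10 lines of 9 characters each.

Fill (1+0,6+0) = (1,6)
Fill (1+0,6+1) = (1,7)
Fill (1+0,6+2) = (1,8)
Fill (1+1,6+2) = (2,8)

Answer: ..#......
......###
...#..#.#
#..##....
.........
#....#...
#...#....
.....#...
.#...#.##
##.#.....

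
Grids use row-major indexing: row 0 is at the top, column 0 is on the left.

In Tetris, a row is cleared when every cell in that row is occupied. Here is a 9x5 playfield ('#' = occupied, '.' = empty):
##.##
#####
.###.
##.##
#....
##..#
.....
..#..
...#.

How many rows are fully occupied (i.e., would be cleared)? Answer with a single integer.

Check each row:
  row 0: 1 empty cell -> not full
  row 1: 0 empty cells -> FULL (clear)
  row 2: 2 empty cells -> not full
  row 3: 1 empty cell -> not full
  row 4: 4 empty cells -> not full
  row 5: 2 empty cells -> not full
  row 6: 5 empty cells -> not full
  row 7: 4 empty cells -> not full
  row 8: 4 empty cells -> not full
Total rows cleared: 1

Answer: 1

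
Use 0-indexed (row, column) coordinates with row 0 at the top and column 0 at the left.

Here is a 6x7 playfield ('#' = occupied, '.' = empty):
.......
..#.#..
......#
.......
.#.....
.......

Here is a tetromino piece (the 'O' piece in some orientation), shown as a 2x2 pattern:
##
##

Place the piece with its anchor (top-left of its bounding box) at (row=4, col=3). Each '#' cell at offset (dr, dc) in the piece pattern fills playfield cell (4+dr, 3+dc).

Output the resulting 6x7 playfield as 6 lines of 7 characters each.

Answer: .......
..#.#..
......#
.......
.#.##..
...##..

Derivation:
Fill (4+0,3+0) = (4,3)
Fill (4+0,3+1) = (4,4)
Fill (4+1,3+0) = (5,3)
Fill (4+1,3+1) = (5,4)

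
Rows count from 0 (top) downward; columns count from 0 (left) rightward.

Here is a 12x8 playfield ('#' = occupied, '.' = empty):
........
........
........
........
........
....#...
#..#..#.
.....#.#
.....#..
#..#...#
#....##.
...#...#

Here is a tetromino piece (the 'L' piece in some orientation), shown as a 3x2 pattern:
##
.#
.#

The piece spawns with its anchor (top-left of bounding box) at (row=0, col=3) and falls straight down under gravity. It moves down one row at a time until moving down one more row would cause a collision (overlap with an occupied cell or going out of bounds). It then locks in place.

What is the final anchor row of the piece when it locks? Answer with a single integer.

Spawn at (row=0, col=3). Try each row:
  row 0: fits
  row 1: fits
  row 2: fits
  row 3: blocked -> lock at row 2

Answer: 2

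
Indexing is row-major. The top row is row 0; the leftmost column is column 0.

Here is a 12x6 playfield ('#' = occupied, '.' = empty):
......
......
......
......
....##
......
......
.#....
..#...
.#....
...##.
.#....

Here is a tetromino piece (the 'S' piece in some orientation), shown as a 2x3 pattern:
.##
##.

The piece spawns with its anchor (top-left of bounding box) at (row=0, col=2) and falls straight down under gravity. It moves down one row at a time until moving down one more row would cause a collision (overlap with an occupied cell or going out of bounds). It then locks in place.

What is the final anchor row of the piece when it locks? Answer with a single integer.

Spawn at (row=0, col=2). Try each row:
  row 0: fits
  row 1: fits
  row 2: fits
  row 3: fits
  row 4: blocked -> lock at row 3

Answer: 3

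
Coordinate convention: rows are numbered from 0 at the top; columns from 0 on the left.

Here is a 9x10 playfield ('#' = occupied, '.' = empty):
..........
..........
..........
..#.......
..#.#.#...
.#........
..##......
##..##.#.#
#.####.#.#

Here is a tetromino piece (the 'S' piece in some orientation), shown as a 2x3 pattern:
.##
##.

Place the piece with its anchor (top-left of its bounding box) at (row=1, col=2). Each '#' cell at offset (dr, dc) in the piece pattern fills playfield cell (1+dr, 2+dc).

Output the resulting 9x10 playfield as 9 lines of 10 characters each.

Answer: ..........
...##.....
..##......
..#.......
..#.#.#...
.#........
..##......
##..##.#.#
#.####.#.#

Derivation:
Fill (1+0,2+1) = (1,3)
Fill (1+0,2+2) = (1,4)
Fill (1+1,2+0) = (2,2)
Fill (1+1,2+1) = (2,3)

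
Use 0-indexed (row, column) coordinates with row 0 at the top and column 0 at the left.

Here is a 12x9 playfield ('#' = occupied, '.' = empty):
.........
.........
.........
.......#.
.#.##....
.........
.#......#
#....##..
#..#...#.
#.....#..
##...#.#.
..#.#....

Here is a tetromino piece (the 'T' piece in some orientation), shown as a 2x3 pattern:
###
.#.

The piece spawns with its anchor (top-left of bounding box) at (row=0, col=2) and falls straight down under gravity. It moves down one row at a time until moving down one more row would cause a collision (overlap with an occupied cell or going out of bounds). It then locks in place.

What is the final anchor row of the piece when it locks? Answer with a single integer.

Answer: 2

Derivation:
Spawn at (row=0, col=2). Try each row:
  row 0: fits
  row 1: fits
  row 2: fits
  row 3: blocked -> lock at row 2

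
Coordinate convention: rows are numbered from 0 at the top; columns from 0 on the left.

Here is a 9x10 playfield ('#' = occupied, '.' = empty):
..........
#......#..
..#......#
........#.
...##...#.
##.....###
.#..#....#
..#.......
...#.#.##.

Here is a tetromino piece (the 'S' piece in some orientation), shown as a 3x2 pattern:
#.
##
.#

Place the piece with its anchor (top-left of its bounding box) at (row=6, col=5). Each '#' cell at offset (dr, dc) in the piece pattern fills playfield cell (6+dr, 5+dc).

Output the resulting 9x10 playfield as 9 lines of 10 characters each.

Fill (6+0,5+0) = (6,5)
Fill (6+1,5+0) = (7,5)
Fill (6+1,5+1) = (7,6)
Fill (6+2,5+1) = (8,6)

Answer: ..........
#......#..
..#......#
........#.
...##...#.
##.....###
.#..##...#
..#..##...
...#.####.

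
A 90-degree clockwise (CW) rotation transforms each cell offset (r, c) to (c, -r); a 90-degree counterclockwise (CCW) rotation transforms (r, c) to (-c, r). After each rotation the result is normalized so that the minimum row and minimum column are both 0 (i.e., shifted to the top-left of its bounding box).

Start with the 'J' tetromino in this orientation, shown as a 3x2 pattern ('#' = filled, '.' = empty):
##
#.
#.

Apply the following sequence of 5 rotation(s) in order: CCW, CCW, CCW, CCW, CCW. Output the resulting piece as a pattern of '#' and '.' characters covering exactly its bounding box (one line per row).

Answer: #..
###

Derivation:
Start:
##
#.
#.
After rotation 1 (CCW):
#..
###
After rotation 2 (CCW):
.#
.#
##
After rotation 3 (CCW):
###
..#
After rotation 4 (CCW):
##
#.
#.
After rotation 5 (CCW):
#..
###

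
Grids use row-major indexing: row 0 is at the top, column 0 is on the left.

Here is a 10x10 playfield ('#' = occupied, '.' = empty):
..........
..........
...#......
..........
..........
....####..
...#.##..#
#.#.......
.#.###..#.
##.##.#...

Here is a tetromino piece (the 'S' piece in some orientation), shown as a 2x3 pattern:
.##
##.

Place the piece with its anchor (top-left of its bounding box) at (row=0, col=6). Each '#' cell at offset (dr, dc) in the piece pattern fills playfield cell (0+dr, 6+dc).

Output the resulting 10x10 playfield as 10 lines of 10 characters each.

Answer: .......##.
......##..
...#......
..........
..........
....####..
...#.##..#
#.#.......
.#.###..#.
##.##.#...

Derivation:
Fill (0+0,6+1) = (0,7)
Fill (0+0,6+2) = (0,8)
Fill (0+1,6+0) = (1,6)
Fill (0+1,6+1) = (1,7)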